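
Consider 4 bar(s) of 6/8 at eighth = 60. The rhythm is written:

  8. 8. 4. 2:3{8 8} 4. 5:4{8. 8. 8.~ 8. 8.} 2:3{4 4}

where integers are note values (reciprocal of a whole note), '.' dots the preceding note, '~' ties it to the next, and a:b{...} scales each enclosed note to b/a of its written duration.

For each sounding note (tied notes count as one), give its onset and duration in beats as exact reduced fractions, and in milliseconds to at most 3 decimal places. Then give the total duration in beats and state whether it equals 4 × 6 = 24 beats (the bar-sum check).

1) 0.0ms=0b +1500.0ms=3/2b
2) 1500.0ms=3/2b +1500.0ms=3/2b
3) 3000.0ms=3b +3000.0ms=3b
4) 6000.0ms=6b +1500.0ms=3/2b
5) 7500.0ms=15/2b +1500.0ms=3/2b
6) 9000.0ms=9b +3000.0ms=3b
7) 12000.0ms=12b +1200.0ms=6/5b
8) 13200.0ms=66/5b +1200.0ms=6/5b
9) 14400.0ms=72/5b +2400.0ms=12/5b
10) 16800.0ms=84/5b +1200.0ms=6/5b
11) 18000.0ms=18b +3000.0ms=3b
12) 21000.0ms=21b +3000.0ms=3b
Σ=24b of 24 (60bpm 6/8) — PASS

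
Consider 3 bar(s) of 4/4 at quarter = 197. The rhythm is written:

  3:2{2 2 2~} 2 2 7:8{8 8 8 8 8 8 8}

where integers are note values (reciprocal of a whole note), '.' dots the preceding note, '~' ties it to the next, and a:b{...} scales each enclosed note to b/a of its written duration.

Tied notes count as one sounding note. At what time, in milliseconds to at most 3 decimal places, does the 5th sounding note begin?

note 5 onset = 8b = 2436.548ms

1. 0.0ms @ 0 + 406.091ms (4/3)
2. 406.091ms @ 4/3 + 406.091ms (4/3)
3. 812.183ms @ 8/3 + 1015.228ms (10/3)
4. 1827.411ms @ 6 + 609.137ms (2)
5. 2436.548ms @ 8 + 174.039ms (4/7)
6. 2610.587ms @ 60/7 + 174.039ms (4/7)
7. 2784.627ms @ 64/7 + 174.039ms (4/7)
8. 2958.666ms @ 68/7 + 174.039ms (4/7)
9. 3132.705ms @ 72/7 + 174.039ms (4/7)
10. 3306.744ms @ 76/7 + 174.039ms (4/7)
11. 3480.783ms @ 80/7 + 174.039ms (4/7)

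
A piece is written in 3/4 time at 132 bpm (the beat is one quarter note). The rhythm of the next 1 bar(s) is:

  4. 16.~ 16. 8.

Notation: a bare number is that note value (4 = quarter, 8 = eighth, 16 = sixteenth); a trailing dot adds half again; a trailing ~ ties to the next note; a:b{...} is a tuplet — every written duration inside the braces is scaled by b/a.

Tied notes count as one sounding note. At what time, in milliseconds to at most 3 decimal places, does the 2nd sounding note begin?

note 2 onset = 3/2b = 681.818ms

1. 0.0ms @ 0 + 681.818ms (3/2)
2. 681.818ms @ 3/2 + 340.909ms (3/4)
3. 1022.727ms @ 9/4 + 340.909ms (3/4)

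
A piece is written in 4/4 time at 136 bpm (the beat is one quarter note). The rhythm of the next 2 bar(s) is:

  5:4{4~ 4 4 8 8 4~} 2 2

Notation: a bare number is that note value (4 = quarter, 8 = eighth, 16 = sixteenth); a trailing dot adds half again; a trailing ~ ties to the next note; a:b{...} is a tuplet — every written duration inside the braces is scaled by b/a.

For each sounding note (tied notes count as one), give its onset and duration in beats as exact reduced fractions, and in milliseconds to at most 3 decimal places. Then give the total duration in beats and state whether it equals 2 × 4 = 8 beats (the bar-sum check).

1) 0.0ms=0b +705.882ms=8/5b
2) 705.882ms=8/5b +352.941ms=4/5b
3) 1058.824ms=12/5b +176.471ms=2/5b
4) 1235.294ms=14/5b +176.471ms=2/5b
5) 1411.765ms=16/5b +1235.294ms=14/5b
6) 2647.059ms=6b +882.353ms=2b
Σ=8b of 8 (136bpm 4/4) — PASS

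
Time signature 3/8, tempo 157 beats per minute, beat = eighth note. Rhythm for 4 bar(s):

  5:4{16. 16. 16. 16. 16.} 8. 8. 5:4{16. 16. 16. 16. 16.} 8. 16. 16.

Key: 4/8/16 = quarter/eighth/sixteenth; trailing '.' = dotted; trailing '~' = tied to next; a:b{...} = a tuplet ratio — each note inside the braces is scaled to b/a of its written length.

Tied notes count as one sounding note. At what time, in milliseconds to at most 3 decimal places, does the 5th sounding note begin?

note 5 onset = 12/5b = 917.197ms

1. 0.0ms @ 0 + 229.299ms (3/5)
2. 229.299ms @ 3/5 + 229.299ms (3/5)
3. 458.599ms @ 6/5 + 229.299ms (3/5)
4. 687.898ms @ 9/5 + 229.299ms (3/5)
5. 917.197ms @ 12/5 + 229.299ms (3/5)
6. 1146.497ms @ 3 + 573.248ms (3/2)
7. 1719.745ms @ 9/2 + 573.248ms (3/2)
8. 2292.994ms @ 6 + 229.299ms (3/5)
9. 2522.293ms @ 33/5 + 229.299ms (3/5)
10. 2751.592ms @ 36/5 + 229.299ms (3/5)
11. 2980.892ms @ 39/5 + 229.299ms (3/5)
12. 3210.191ms @ 42/5 + 229.299ms (3/5)
13. 3439.49ms @ 9 + 573.248ms (3/2)
14. 4012.739ms @ 21/2 + 286.624ms (3/4)
15. 4299.363ms @ 45/4 + 286.624ms (3/4)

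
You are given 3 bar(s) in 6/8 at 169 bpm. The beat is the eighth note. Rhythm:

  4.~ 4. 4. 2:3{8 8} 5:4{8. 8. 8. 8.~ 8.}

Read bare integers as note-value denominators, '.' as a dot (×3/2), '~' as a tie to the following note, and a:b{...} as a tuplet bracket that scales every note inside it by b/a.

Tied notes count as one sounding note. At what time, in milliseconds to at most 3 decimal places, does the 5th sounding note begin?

1. 0.0ms @ 0 + 2130.178ms (6)
2. 2130.178ms @ 6 + 1065.089ms (3)
3. 3195.266ms @ 9 + 532.544ms (3/2)
4. 3727.811ms @ 21/2 + 532.544ms (3/2)
5. 4260.355ms @ 12 + 426.036ms (6/5)
6. 4686.391ms @ 66/5 + 426.036ms (6/5)
7. 5112.426ms @ 72/5 + 426.036ms (6/5)
8. 5538.462ms @ 78/5 + 852.071ms (12/5)

note 5 onset = 12b = 4260.355ms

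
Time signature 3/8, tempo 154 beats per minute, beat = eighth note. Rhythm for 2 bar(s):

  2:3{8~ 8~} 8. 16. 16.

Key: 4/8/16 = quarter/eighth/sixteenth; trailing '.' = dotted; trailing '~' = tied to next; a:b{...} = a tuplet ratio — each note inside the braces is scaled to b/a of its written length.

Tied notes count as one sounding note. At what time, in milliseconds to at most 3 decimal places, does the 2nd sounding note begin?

note 2 onset = 9/2b = 1753.247ms

1. 0.0ms @ 0 + 1753.247ms (9/2)
2. 1753.247ms @ 9/2 + 292.208ms (3/4)
3. 2045.455ms @ 21/4 + 292.208ms (3/4)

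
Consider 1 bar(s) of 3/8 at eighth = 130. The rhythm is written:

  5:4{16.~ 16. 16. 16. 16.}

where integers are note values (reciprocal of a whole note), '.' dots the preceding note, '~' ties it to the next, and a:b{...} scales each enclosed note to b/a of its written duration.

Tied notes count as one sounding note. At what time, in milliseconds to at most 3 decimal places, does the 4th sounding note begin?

note 4 onset = 12/5b = 1107.692ms

1. 0.0ms @ 0 + 553.846ms (6/5)
2. 553.846ms @ 6/5 + 276.923ms (3/5)
3. 830.769ms @ 9/5 + 276.923ms (3/5)
4. 1107.692ms @ 12/5 + 276.923ms (3/5)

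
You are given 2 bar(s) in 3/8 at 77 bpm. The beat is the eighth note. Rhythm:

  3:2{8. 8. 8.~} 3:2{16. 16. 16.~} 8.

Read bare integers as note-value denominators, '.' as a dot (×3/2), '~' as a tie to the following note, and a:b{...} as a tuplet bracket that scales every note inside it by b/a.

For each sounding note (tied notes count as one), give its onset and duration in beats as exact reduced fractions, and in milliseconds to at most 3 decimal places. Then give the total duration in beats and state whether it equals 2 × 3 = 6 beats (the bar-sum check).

1) 0.0ms=0b +779.221ms=1b
2) 779.221ms=1b +779.221ms=1b
3) 1558.442ms=2b +1168.831ms=3/2b
4) 2727.273ms=7/2b +389.61ms=1/2b
5) 3116.883ms=4b +1558.442ms=2b
Σ=6b of 6 (77bpm 3/8) — PASS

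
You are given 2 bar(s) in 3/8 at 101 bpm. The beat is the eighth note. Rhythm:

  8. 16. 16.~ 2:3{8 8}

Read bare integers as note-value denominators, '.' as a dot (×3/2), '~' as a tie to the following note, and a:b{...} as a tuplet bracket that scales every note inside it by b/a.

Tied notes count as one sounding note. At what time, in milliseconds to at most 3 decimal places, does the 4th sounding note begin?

1. 0.0ms @ 0 + 891.089ms (3/2)
2. 891.089ms @ 3/2 + 445.545ms (3/4)
3. 1336.634ms @ 9/4 + 1336.634ms (9/4)
4. 2673.267ms @ 9/2 + 891.089ms (3/2)

note 4 onset = 9/2b = 2673.267ms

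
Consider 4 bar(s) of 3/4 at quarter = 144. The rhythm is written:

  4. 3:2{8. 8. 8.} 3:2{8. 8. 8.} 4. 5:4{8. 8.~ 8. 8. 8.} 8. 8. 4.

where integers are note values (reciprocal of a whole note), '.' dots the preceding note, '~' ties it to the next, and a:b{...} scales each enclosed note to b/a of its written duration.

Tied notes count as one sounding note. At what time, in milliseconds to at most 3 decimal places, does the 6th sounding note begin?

1. 0.0ms @ 0 + 625.0ms (3/2)
2. 625.0ms @ 3/2 + 208.333ms (1/2)
3. 833.333ms @ 2 + 208.333ms (1/2)
4. 1041.667ms @ 5/2 + 208.333ms (1/2)
5. 1250.0ms @ 3 + 208.333ms (1/2)
6. 1458.333ms @ 7/2 + 208.333ms (1/2)
7. 1666.667ms @ 4 + 208.333ms (1/2)
8. 1875.0ms @ 9/2 + 625.0ms (3/2)
9. 2500.0ms @ 6 + 250.0ms (3/5)
10. 2750.0ms @ 33/5 + 500.0ms (6/5)
11. 3250.0ms @ 39/5 + 250.0ms (3/5)
12. 3500.0ms @ 42/5 + 250.0ms (3/5)
13. 3750.0ms @ 9 + 312.5ms (3/4)
14. 4062.5ms @ 39/4 + 312.5ms (3/4)
15. 4375.0ms @ 21/2 + 625.0ms (3/2)

note 6 onset = 7/2b = 1458.333ms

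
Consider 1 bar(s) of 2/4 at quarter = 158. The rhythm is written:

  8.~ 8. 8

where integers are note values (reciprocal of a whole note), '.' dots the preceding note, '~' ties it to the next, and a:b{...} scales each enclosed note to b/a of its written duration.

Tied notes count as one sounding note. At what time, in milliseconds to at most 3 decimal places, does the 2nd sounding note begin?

1. 0.0ms @ 0 + 569.62ms (3/2)
2. 569.62ms @ 3/2 + 189.873ms (1/2)

note 2 onset = 3/2b = 569.62ms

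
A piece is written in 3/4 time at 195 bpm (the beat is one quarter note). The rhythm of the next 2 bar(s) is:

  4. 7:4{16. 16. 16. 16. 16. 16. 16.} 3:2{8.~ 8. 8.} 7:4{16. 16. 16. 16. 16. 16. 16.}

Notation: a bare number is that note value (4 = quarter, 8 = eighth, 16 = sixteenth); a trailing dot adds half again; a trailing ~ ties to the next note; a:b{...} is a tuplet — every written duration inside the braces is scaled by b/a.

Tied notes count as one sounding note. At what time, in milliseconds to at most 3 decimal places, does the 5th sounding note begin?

note 5 onset = 15/7b = 659.341ms

1. 0.0ms @ 0 + 461.538ms (3/2)
2. 461.538ms @ 3/2 + 65.934ms (3/14)
3. 527.473ms @ 12/7 + 65.934ms (3/14)
4. 593.407ms @ 27/14 + 65.934ms (3/14)
5. 659.341ms @ 15/7 + 65.934ms (3/14)
6. 725.275ms @ 33/14 + 65.934ms (3/14)
7. 791.209ms @ 18/7 + 65.934ms (3/14)
8. 857.143ms @ 39/14 + 65.934ms (3/14)
9. 923.077ms @ 3 + 307.692ms (1)
10. 1230.769ms @ 4 + 153.846ms (1/2)
11. 1384.615ms @ 9/2 + 65.934ms (3/14)
12. 1450.549ms @ 33/7 + 65.934ms (3/14)
13. 1516.484ms @ 69/14 + 65.934ms (3/14)
14. 1582.418ms @ 36/7 + 65.934ms (3/14)
15. 1648.352ms @ 75/14 + 65.934ms (3/14)
16. 1714.286ms @ 39/7 + 65.934ms (3/14)
17. 1780.22ms @ 81/14 + 65.934ms (3/14)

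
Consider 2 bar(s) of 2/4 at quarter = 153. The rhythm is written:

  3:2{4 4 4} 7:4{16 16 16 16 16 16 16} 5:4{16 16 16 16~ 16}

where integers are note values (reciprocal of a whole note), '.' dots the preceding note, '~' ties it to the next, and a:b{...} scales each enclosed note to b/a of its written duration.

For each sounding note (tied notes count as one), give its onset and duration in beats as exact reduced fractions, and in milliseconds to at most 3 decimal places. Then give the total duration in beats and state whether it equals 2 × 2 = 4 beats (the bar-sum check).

1) 0.0ms=0b +261.438ms=2/3b
2) 261.438ms=2/3b +261.438ms=2/3b
3) 522.876ms=4/3b +261.438ms=2/3b
4) 784.314ms=2b +56.022ms=1/7b
5) 840.336ms=15/7b +56.022ms=1/7b
6) 896.359ms=16/7b +56.022ms=1/7b
7) 952.381ms=17/7b +56.022ms=1/7b
8) 1008.403ms=18/7b +56.022ms=1/7b
9) 1064.426ms=19/7b +56.022ms=1/7b
10) 1120.448ms=20/7b +56.022ms=1/7b
11) 1176.471ms=3b +78.431ms=1/5b
12) 1254.902ms=16/5b +78.431ms=1/5b
13) 1333.333ms=17/5b +78.431ms=1/5b
14) 1411.765ms=18/5b +156.863ms=2/5b
Σ=4b of 4 (153bpm 2/4) — PASS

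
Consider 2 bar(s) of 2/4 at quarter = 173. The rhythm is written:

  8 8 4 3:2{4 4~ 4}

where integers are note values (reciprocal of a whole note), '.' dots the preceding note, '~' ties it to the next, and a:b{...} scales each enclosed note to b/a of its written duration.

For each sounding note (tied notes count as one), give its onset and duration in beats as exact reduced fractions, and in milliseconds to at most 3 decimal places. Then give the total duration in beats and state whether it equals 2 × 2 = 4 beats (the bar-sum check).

1) 0.0ms=0b +173.41ms=1/2b
2) 173.41ms=1/2b +173.41ms=1/2b
3) 346.821ms=1b +346.821ms=1b
4) 693.642ms=2b +231.214ms=2/3b
5) 924.855ms=8/3b +462.428ms=4/3b
Σ=4b of 4 (173bpm 2/4) — PASS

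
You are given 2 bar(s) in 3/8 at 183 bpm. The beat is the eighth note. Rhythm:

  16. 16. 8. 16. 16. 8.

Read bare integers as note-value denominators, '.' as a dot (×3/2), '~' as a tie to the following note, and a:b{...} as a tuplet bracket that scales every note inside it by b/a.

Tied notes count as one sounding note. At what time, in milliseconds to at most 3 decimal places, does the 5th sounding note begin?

1. 0.0ms @ 0 + 245.902ms (3/4)
2. 245.902ms @ 3/4 + 245.902ms (3/4)
3. 491.803ms @ 3/2 + 491.803ms (3/2)
4. 983.607ms @ 3 + 245.902ms (3/4)
5. 1229.508ms @ 15/4 + 245.902ms (3/4)
6. 1475.41ms @ 9/2 + 491.803ms (3/2)

note 5 onset = 15/4b = 1229.508ms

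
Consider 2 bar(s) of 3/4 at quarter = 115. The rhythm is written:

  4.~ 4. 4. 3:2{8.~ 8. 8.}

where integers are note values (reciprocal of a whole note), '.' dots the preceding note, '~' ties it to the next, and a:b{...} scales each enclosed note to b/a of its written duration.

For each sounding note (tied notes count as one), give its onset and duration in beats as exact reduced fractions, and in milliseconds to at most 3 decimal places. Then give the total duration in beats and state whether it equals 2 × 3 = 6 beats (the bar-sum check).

1) 0.0ms=0b +1565.217ms=3b
2) 1565.217ms=3b +782.609ms=3/2b
3) 2347.826ms=9/2b +521.739ms=1b
4) 2869.565ms=11/2b +260.87ms=1/2b
Σ=6b of 6 (115bpm 3/4) — PASS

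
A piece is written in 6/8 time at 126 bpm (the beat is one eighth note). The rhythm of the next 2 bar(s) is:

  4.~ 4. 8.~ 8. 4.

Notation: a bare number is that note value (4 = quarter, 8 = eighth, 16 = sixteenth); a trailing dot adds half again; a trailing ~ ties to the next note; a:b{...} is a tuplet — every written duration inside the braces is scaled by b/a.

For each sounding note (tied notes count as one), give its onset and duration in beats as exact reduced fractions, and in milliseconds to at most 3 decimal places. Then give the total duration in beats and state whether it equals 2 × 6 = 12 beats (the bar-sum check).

1) 0.0ms=0b +2857.143ms=6b
2) 2857.143ms=6b +1428.571ms=3b
3) 4285.714ms=9b +1428.571ms=3b
Σ=12b of 12 (126bpm 6/8) — PASS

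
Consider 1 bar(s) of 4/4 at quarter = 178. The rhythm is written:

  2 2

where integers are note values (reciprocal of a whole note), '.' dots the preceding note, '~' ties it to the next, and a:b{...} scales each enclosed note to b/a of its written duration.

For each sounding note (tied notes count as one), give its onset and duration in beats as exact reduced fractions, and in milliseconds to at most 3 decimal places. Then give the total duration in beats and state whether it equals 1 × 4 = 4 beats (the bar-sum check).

1) 0.0ms=0b +674.157ms=2b
2) 674.157ms=2b +674.157ms=2b
Σ=4b of 4 (178bpm 4/4) — PASS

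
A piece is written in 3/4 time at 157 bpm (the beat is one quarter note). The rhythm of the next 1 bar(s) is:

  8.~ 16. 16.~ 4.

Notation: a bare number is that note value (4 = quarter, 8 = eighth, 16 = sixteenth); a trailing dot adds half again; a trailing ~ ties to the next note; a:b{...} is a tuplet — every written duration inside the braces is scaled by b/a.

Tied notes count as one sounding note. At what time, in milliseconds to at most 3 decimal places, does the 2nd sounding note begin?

note 2 onset = 9/8b = 429.936ms

1. 0.0ms @ 0 + 429.936ms (9/8)
2. 429.936ms @ 9/8 + 716.561ms (15/8)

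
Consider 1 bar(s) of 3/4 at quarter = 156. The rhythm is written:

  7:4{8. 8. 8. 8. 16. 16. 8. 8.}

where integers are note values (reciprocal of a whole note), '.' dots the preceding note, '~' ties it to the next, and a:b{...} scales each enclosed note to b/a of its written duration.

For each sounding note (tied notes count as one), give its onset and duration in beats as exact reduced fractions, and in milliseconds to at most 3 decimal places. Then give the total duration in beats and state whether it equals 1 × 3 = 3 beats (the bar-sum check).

1) 0.0ms=0b +164.835ms=3/7b
2) 164.835ms=3/7b +164.835ms=3/7b
3) 329.67ms=6/7b +164.835ms=3/7b
4) 494.505ms=9/7b +164.835ms=3/7b
5) 659.341ms=12/7b +82.418ms=3/14b
6) 741.758ms=27/14b +82.418ms=3/14b
7) 824.176ms=15/7b +164.835ms=3/7b
8) 989.011ms=18/7b +164.835ms=3/7b
Σ=3b of 3 (156bpm 3/4) — PASS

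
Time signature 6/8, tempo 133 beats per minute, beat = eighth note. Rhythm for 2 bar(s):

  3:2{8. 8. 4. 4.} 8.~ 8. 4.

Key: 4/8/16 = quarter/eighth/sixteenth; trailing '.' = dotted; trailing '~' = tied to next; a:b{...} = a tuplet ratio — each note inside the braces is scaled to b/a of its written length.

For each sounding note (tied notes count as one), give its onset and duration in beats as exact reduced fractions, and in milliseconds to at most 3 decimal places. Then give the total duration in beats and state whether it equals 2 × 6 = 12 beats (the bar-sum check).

1) 0.0ms=0b +451.128ms=1b
2) 451.128ms=1b +451.128ms=1b
3) 902.256ms=2b +902.256ms=2b
4) 1804.511ms=4b +902.256ms=2b
5) 2706.767ms=6b +1353.383ms=3b
6) 4060.15ms=9b +1353.383ms=3b
Σ=12b of 12 (133bpm 6/8) — PASS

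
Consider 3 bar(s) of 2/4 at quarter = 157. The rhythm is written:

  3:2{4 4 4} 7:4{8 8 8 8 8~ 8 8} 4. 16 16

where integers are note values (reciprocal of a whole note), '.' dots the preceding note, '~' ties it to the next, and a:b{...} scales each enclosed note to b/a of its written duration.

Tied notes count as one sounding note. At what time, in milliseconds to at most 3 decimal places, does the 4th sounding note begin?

note 4 onset = 2b = 764.331ms

1. 0.0ms @ 0 + 254.777ms (2/3)
2. 254.777ms @ 2/3 + 254.777ms (2/3)
3. 509.554ms @ 4/3 + 254.777ms (2/3)
4. 764.331ms @ 2 + 109.19ms (2/7)
5. 873.521ms @ 16/7 + 109.19ms (2/7)
6. 982.712ms @ 18/7 + 109.19ms (2/7)
7. 1091.902ms @ 20/7 + 109.19ms (2/7)
8. 1201.092ms @ 22/7 + 218.38ms (4/7)
9. 1419.472ms @ 26/7 + 109.19ms (2/7)
10. 1528.662ms @ 4 + 573.248ms (3/2)
11. 2101.911ms @ 11/2 + 95.541ms (1/4)
12. 2197.452ms @ 23/4 + 95.541ms (1/4)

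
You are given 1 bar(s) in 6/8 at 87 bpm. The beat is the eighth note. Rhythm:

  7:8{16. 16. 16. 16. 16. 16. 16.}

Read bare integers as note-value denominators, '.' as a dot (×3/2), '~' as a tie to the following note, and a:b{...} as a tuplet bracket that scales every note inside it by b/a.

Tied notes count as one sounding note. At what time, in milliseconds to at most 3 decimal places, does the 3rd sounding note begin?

note 3 onset = 12/7b = 1182.266ms

1. 0.0ms @ 0 + 591.133ms (6/7)
2. 591.133ms @ 6/7 + 591.133ms (6/7)
3. 1182.266ms @ 12/7 + 591.133ms (6/7)
4. 1773.399ms @ 18/7 + 591.133ms (6/7)
5. 2364.532ms @ 24/7 + 591.133ms (6/7)
6. 2955.665ms @ 30/7 + 591.133ms (6/7)
7. 3546.798ms @ 36/7 + 591.133ms (6/7)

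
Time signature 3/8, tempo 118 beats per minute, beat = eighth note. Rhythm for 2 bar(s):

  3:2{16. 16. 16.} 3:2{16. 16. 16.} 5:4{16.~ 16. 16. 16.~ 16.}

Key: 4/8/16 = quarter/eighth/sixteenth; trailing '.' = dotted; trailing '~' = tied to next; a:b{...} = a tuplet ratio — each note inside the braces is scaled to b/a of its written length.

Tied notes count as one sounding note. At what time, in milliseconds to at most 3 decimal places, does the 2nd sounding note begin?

1. 0.0ms @ 0 + 254.237ms (1/2)
2. 254.237ms @ 1/2 + 254.237ms (1/2)
3. 508.475ms @ 1 + 254.237ms (1/2)
4. 762.712ms @ 3/2 + 254.237ms (1/2)
5. 1016.949ms @ 2 + 254.237ms (1/2)
6. 1271.186ms @ 5/2 + 254.237ms (1/2)
7. 1525.424ms @ 3 + 610.169ms (6/5)
8. 2135.593ms @ 21/5 + 305.085ms (3/5)
9. 2440.678ms @ 24/5 + 610.169ms (6/5)

note 2 onset = 1/2b = 254.237ms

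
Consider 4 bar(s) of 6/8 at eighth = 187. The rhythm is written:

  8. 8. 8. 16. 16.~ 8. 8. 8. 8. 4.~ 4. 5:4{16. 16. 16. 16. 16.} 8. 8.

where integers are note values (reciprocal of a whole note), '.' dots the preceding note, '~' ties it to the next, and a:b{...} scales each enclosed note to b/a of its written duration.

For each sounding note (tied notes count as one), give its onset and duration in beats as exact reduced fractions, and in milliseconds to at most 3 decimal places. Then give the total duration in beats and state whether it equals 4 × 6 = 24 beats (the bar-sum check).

1) 0.0ms=0b +481.283ms=3/2b
2) 481.283ms=3/2b +481.283ms=3/2b
3) 962.567ms=3b +481.283ms=3/2b
4) 1443.85ms=9/2b +240.642ms=3/4b
5) 1684.492ms=21/4b +721.925ms=9/4b
6) 2406.417ms=15/2b +481.283ms=3/2b
7) 2887.701ms=9b +481.283ms=3/2b
8) 3368.984ms=21/2b +481.283ms=3/2b
9) 3850.267ms=12b +1925.134ms=6b
10) 5775.401ms=18b +192.513ms=3/5b
11) 5967.914ms=93/5b +192.513ms=3/5b
12) 6160.428ms=96/5b +192.513ms=3/5b
13) 6352.941ms=99/5b +192.513ms=3/5b
14) 6545.455ms=102/5b +192.513ms=3/5b
15) 6737.968ms=21b +481.283ms=3/2b
16) 7219.251ms=45/2b +481.283ms=3/2b
Σ=24b of 24 (187bpm 6/8) — PASS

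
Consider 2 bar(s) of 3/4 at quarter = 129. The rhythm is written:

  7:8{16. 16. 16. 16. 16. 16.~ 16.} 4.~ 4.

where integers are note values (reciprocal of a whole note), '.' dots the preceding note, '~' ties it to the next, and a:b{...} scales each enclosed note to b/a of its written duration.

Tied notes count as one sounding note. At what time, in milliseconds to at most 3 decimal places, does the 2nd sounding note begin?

note 2 onset = 3/7b = 199.336ms

1. 0.0ms @ 0 + 199.336ms (3/7)
2. 199.336ms @ 3/7 + 199.336ms (3/7)
3. 398.671ms @ 6/7 + 199.336ms (3/7)
4. 598.007ms @ 9/7 + 199.336ms (3/7)
5. 797.342ms @ 12/7 + 199.336ms (3/7)
6. 996.678ms @ 15/7 + 398.671ms (6/7)
7. 1395.349ms @ 3 + 1395.349ms (3)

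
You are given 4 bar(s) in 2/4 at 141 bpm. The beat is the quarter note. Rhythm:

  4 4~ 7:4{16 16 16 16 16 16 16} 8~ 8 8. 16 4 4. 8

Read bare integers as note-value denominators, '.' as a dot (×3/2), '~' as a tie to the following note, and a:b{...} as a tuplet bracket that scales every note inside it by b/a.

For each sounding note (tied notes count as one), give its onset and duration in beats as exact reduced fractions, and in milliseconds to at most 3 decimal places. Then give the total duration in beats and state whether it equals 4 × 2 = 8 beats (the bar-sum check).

1) 0.0ms=0b +425.532ms=1b
2) 425.532ms=1b +486.322ms=8/7b
3) 911.854ms=15/7b +60.79ms=1/7b
4) 972.644ms=16/7b +60.79ms=1/7b
5) 1033.435ms=17/7b +60.79ms=1/7b
6) 1094.225ms=18/7b +60.79ms=1/7b
7) 1155.015ms=19/7b +60.79ms=1/7b
8) 1215.805ms=20/7b +60.79ms=1/7b
9) 1276.596ms=3b +425.532ms=1b
10) 1702.128ms=4b +319.149ms=3/4b
11) 2021.277ms=19/4b +106.383ms=1/4b
12) 2127.66ms=5b +425.532ms=1b
13) 2553.191ms=6b +638.298ms=3/2b
14) 3191.489ms=15/2b +212.766ms=1/2b
Σ=8b of 8 (141bpm 2/4) — PASS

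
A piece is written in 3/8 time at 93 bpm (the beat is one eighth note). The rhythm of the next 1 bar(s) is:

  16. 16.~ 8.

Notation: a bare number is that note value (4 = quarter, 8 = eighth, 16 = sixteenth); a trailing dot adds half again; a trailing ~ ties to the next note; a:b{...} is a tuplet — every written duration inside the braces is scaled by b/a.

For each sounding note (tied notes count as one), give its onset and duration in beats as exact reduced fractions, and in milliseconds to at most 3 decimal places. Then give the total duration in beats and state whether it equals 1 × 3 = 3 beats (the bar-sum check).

1) 0.0ms=0b +483.871ms=3/4b
2) 483.871ms=3/4b +1451.613ms=9/4b
Σ=3b of 3 (93bpm 3/8) — PASS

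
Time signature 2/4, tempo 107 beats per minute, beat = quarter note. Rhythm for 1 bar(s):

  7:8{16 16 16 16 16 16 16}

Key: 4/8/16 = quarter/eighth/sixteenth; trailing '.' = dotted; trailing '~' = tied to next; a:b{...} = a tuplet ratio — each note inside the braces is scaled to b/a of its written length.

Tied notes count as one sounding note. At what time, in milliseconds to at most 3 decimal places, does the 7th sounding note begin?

note 7 onset = 12/7b = 961.282ms

1. 0.0ms @ 0 + 160.214ms (2/7)
2. 160.214ms @ 2/7 + 160.214ms (2/7)
3. 320.427ms @ 4/7 + 160.214ms (2/7)
4. 480.641ms @ 6/7 + 160.214ms (2/7)
5. 640.854ms @ 8/7 + 160.214ms (2/7)
6. 801.068ms @ 10/7 + 160.214ms (2/7)
7. 961.282ms @ 12/7 + 160.214ms (2/7)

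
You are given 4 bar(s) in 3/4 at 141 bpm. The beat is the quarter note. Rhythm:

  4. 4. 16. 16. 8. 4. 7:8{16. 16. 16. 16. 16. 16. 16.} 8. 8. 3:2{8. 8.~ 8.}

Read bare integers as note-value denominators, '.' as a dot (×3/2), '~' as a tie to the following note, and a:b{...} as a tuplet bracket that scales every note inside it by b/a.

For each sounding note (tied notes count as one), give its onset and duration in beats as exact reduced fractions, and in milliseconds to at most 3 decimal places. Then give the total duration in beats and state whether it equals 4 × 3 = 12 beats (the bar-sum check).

1) 0.0ms=0b +638.298ms=3/2b
2) 638.298ms=3/2b +638.298ms=3/2b
3) 1276.596ms=3b +159.574ms=3/8b
4) 1436.17ms=27/8b +159.574ms=3/8b
5) 1595.745ms=15/4b +319.149ms=3/4b
6) 1914.894ms=9/2b +638.298ms=3/2b
7) 2553.191ms=6b +182.371ms=3/7b
8) 2735.562ms=45/7b +182.371ms=3/7b
9) 2917.933ms=48/7b +182.371ms=3/7b
10) 3100.304ms=51/7b +182.371ms=3/7b
11) 3282.675ms=54/7b +182.371ms=3/7b
12) 3465.046ms=57/7b +182.371ms=3/7b
13) 3647.416ms=60/7b +182.371ms=3/7b
14) 3829.787ms=9b +319.149ms=3/4b
15) 4148.936ms=39/4b +319.149ms=3/4b
16) 4468.085ms=21/2b +212.766ms=1/2b
17) 4680.851ms=11b +425.532ms=1b
Σ=12b of 12 (141bpm 3/4) — PASS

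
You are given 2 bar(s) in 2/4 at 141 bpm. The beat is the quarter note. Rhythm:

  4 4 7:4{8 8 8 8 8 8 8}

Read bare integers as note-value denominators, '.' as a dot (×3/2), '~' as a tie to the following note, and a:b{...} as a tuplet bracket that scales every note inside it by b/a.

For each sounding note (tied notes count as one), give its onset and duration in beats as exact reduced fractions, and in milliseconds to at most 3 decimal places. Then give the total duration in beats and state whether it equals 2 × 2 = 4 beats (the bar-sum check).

1) 0.0ms=0b +425.532ms=1b
2) 425.532ms=1b +425.532ms=1b
3) 851.064ms=2b +121.581ms=2/7b
4) 972.644ms=16/7b +121.581ms=2/7b
5) 1094.225ms=18/7b +121.581ms=2/7b
6) 1215.805ms=20/7b +121.581ms=2/7b
7) 1337.386ms=22/7b +121.581ms=2/7b
8) 1458.967ms=24/7b +121.581ms=2/7b
9) 1580.547ms=26/7b +121.581ms=2/7b
Σ=4b of 4 (141bpm 2/4) — PASS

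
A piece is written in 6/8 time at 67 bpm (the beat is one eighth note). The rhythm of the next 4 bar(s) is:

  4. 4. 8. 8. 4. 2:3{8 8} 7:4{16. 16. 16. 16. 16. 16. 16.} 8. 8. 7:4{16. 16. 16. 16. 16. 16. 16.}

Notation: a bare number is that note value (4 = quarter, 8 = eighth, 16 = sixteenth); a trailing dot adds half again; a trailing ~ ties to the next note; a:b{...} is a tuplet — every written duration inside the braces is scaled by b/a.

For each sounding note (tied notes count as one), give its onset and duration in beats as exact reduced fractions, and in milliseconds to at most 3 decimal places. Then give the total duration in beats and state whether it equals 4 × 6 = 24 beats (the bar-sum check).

1) 0.0ms=0b +2686.567ms=3b
2) 2686.567ms=3b +2686.567ms=3b
3) 5373.134ms=6b +1343.284ms=3/2b
4) 6716.418ms=15/2b +1343.284ms=3/2b
5) 8059.701ms=9b +2686.567ms=3b
6) 10746.269ms=12b +1343.284ms=3/2b
7) 12089.552ms=27/2b +1343.284ms=3/2b
8) 13432.836ms=15b +383.795ms=3/7b
9) 13816.631ms=108/7b +383.795ms=3/7b
10) 14200.426ms=111/7b +383.795ms=3/7b
11) 14584.222ms=114/7b +383.795ms=3/7b
12) 14968.017ms=117/7b +383.795ms=3/7b
13) 15351.812ms=120/7b +383.795ms=3/7b
14) 15735.608ms=123/7b +383.795ms=3/7b
15) 16119.403ms=18b +1343.284ms=3/2b
16) 17462.687ms=39/2b +1343.284ms=3/2b
17) 18805.97ms=21b +383.795ms=3/7b
18) 19189.765ms=150/7b +383.795ms=3/7b
19) 19573.561ms=153/7b +383.795ms=3/7b
20) 19957.356ms=156/7b +383.795ms=3/7b
21) 20341.151ms=159/7b +383.795ms=3/7b
22) 20724.947ms=162/7b +383.795ms=3/7b
23) 21108.742ms=165/7b +383.795ms=3/7b
Σ=24b of 24 (67bpm 6/8) — PASS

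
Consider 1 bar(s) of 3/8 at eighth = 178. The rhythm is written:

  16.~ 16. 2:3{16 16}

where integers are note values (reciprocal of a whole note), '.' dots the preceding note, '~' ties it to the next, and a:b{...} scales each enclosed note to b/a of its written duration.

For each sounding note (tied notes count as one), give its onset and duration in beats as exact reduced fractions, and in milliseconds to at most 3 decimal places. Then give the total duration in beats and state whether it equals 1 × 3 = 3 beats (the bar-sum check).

1) 0.0ms=0b +505.618ms=3/2b
2) 505.618ms=3/2b +252.809ms=3/4b
3) 758.427ms=9/4b +252.809ms=3/4b
Σ=3b of 3 (178bpm 3/8) — PASS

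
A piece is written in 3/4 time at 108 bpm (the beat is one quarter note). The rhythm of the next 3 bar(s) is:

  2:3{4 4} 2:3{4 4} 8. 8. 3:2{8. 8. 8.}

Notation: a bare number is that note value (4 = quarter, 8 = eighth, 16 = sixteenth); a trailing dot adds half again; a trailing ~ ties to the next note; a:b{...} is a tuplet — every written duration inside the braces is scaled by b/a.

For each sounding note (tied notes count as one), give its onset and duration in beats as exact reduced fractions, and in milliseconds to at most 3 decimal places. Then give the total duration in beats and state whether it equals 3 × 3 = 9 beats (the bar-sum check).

1) 0.0ms=0b +833.333ms=3/2b
2) 833.333ms=3/2b +833.333ms=3/2b
3) 1666.667ms=3b +833.333ms=3/2b
4) 2500.0ms=9/2b +833.333ms=3/2b
5) 3333.333ms=6b +416.667ms=3/4b
6) 3750.0ms=27/4b +416.667ms=3/4b
7) 4166.667ms=15/2b +277.778ms=1/2b
8) 4444.444ms=8b +277.778ms=1/2b
9) 4722.222ms=17/2b +277.778ms=1/2b
Σ=9b of 9 (108bpm 3/4) — PASS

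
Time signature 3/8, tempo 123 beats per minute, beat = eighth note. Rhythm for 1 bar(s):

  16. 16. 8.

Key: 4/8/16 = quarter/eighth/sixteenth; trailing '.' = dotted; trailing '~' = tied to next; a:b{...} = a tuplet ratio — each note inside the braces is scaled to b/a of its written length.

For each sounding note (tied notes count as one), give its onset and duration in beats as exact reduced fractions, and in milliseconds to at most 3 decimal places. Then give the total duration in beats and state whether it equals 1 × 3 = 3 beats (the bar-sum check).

1) 0.0ms=0b +365.854ms=3/4b
2) 365.854ms=3/4b +365.854ms=3/4b
3) 731.707ms=3/2b +731.707ms=3/2b
Σ=3b of 3 (123bpm 3/8) — PASS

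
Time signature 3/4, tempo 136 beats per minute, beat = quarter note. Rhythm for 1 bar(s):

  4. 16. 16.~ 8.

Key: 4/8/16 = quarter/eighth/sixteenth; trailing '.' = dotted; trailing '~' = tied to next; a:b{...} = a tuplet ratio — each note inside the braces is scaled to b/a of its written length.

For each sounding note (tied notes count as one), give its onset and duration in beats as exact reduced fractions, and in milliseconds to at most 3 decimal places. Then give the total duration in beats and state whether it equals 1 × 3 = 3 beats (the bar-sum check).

1) 0.0ms=0b +661.765ms=3/2b
2) 661.765ms=3/2b +165.441ms=3/8b
3) 827.206ms=15/8b +496.324ms=9/8b
Σ=3b of 3 (136bpm 3/4) — PASS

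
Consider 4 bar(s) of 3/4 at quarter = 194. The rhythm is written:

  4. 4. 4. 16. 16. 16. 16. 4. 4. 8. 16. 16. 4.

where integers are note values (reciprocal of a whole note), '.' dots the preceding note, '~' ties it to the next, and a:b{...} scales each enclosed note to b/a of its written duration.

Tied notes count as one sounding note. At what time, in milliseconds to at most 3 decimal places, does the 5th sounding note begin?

1. 0.0ms @ 0 + 463.918ms (3/2)
2. 463.918ms @ 3/2 + 463.918ms (3/2)
3. 927.835ms @ 3 + 463.918ms (3/2)
4. 1391.753ms @ 9/2 + 115.979ms (3/8)
5. 1507.732ms @ 39/8 + 115.979ms (3/8)
6. 1623.711ms @ 21/4 + 115.979ms (3/8)
7. 1739.691ms @ 45/8 + 115.979ms (3/8)
8. 1855.67ms @ 6 + 463.918ms (3/2)
9. 2319.588ms @ 15/2 + 463.918ms (3/2)
10. 2783.505ms @ 9 + 231.959ms (3/4)
11. 3015.464ms @ 39/4 + 115.979ms (3/8)
12. 3131.443ms @ 81/8 + 115.979ms (3/8)
13. 3247.423ms @ 21/2 + 463.918ms (3/2)

note 5 onset = 39/8b = 1507.732ms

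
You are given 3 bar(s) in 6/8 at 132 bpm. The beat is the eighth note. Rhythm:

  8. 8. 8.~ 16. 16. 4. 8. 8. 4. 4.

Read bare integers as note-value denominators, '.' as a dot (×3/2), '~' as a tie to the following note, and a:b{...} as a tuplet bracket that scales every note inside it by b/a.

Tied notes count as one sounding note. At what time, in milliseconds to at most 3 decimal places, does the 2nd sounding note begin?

1. 0.0ms @ 0 + 681.818ms (3/2)
2. 681.818ms @ 3/2 + 681.818ms (3/2)
3. 1363.636ms @ 3 + 1022.727ms (9/4)
4. 2386.364ms @ 21/4 + 340.909ms (3/4)
5. 2727.273ms @ 6 + 1363.636ms (3)
6. 4090.909ms @ 9 + 681.818ms (3/2)
7. 4772.727ms @ 21/2 + 681.818ms (3/2)
8. 5454.545ms @ 12 + 1363.636ms (3)
9. 6818.182ms @ 15 + 1363.636ms (3)

note 2 onset = 3/2b = 681.818ms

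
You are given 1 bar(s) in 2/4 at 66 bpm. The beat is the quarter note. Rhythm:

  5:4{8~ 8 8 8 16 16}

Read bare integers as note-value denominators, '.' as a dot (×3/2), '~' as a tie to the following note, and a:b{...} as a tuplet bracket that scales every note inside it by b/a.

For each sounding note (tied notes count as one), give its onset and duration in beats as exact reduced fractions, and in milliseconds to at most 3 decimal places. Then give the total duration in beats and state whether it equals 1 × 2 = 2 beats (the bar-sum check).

1) 0.0ms=0b +727.273ms=4/5b
2) 727.273ms=4/5b +363.636ms=2/5b
3) 1090.909ms=6/5b +363.636ms=2/5b
4) 1454.545ms=8/5b +181.818ms=1/5b
5) 1636.364ms=9/5b +181.818ms=1/5b
Σ=2b of 2 (66bpm 2/4) — PASS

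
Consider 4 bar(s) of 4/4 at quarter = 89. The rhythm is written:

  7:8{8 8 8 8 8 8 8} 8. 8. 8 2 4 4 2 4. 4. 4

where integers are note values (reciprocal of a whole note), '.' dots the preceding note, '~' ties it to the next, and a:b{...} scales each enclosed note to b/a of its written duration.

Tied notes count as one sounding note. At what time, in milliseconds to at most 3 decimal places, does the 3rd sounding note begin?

1. 0.0ms @ 0 + 385.233ms (4/7)
2. 385.233ms @ 4/7 + 385.233ms (4/7)
3. 770.465ms @ 8/7 + 385.233ms (4/7)
4. 1155.698ms @ 12/7 + 385.233ms (4/7)
5. 1540.931ms @ 16/7 + 385.233ms (4/7)
6. 1926.164ms @ 20/7 + 385.233ms (4/7)
7. 2311.396ms @ 24/7 + 385.233ms (4/7)
8. 2696.629ms @ 4 + 505.618ms (3/4)
9. 3202.247ms @ 19/4 + 505.618ms (3/4)
10. 3707.865ms @ 11/2 + 337.079ms (1/2)
11. 4044.944ms @ 6 + 1348.315ms (2)
12. 5393.258ms @ 8 + 674.157ms (1)
13. 6067.416ms @ 9 + 674.157ms (1)
14. 6741.573ms @ 10 + 1348.315ms (2)
15. 8089.888ms @ 12 + 1011.236ms (3/2)
16. 9101.124ms @ 27/2 + 1011.236ms (3/2)
17. 10112.36ms @ 15 + 674.157ms (1)

note 3 onset = 8/7b = 770.465ms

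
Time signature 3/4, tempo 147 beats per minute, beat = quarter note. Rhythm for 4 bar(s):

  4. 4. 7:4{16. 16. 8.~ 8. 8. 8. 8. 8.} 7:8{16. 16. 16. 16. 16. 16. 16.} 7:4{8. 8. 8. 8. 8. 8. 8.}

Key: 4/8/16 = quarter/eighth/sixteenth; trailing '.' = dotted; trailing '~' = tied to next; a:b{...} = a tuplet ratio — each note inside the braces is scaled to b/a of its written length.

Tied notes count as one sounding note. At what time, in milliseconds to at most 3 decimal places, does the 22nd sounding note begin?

note 22 onset = 78/7b = 4548.105ms

1. 0.0ms @ 0 + 612.245ms (3/2)
2. 612.245ms @ 3/2 + 612.245ms (3/2)
3. 1224.49ms @ 3 + 87.464ms (3/14)
4. 1311.953ms @ 45/14 + 87.464ms (3/14)
5. 1399.417ms @ 24/7 + 349.854ms (6/7)
6. 1749.271ms @ 30/7 + 174.927ms (3/7)
7. 1924.198ms @ 33/7 + 174.927ms (3/7)
8. 2099.125ms @ 36/7 + 174.927ms (3/7)
9. 2274.052ms @ 39/7 + 174.927ms (3/7)
10. 2448.98ms @ 6 + 174.927ms (3/7)
11. 2623.907ms @ 45/7 + 174.927ms (3/7)
12. 2798.834ms @ 48/7 + 174.927ms (3/7)
13. 2973.761ms @ 51/7 + 174.927ms (3/7)
14. 3148.688ms @ 54/7 + 174.927ms (3/7)
15. 3323.615ms @ 57/7 + 174.927ms (3/7)
16. 3498.542ms @ 60/7 + 174.927ms (3/7)
17. 3673.469ms @ 9 + 174.927ms (3/7)
18. 3848.397ms @ 66/7 + 174.927ms (3/7)
19. 4023.324ms @ 69/7 + 174.927ms (3/7)
20. 4198.251ms @ 72/7 + 174.927ms (3/7)
21. 4373.178ms @ 75/7 + 174.927ms (3/7)
22. 4548.105ms @ 78/7 + 174.927ms (3/7)
23. 4723.032ms @ 81/7 + 174.927ms (3/7)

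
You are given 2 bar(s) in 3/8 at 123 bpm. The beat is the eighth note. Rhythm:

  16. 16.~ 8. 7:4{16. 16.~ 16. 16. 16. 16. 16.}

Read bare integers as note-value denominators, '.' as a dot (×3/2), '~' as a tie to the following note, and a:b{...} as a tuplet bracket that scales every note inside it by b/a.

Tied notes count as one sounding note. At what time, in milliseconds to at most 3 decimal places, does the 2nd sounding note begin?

note 2 onset = 3/4b = 365.854ms

1. 0.0ms @ 0 + 365.854ms (3/4)
2. 365.854ms @ 3/4 + 1097.561ms (9/4)
3. 1463.415ms @ 3 + 209.059ms (3/7)
4. 1672.474ms @ 24/7 + 418.118ms (6/7)
5. 2090.592ms @ 30/7 + 209.059ms (3/7)
6. 2299.652ms @ 33/7 + 209.059ms (3/7)
7. 2508.711ms @ 36/7 + 209.059ms (3/7)
8. 2717.77ms @ 39/7 + 209.059ms (3/7)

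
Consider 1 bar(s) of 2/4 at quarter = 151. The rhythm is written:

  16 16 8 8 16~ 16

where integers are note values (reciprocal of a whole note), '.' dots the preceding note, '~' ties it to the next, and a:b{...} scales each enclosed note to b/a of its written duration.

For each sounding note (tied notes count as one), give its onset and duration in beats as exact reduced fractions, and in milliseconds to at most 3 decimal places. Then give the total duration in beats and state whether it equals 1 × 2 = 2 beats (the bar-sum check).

1) 0.0ms=0b +99.338ms=1/4b
2) 99.338ms=1/4b +99.338ms=1/4b
3) 198.675ms=1/2b +198.675ms=1/2b
4) 397.351ms=1b +198.675ms=1/2b
5) 596.026ms=3/2b +198.675ms=1/2b
Σ=2b of 2 (151bpm 2/4) — PASS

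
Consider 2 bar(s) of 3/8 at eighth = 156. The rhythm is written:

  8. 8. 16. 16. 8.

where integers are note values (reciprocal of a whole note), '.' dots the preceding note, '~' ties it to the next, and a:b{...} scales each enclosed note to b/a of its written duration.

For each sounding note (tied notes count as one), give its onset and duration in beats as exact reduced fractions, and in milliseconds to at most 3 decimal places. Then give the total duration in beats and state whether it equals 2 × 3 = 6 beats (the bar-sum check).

1) 0.0ms=0b +576.923ms=3/2b
2) 576.923ms=3/2b +576.923ms=3/2b
3) 1153.846ms=3b +288.462ms=3/4b
4) 1442.308ms=15/4b +288.462ms=3/4b
5) 1730.769ms=9/2b +576.923ms=3/2b
Σ=6b of 6 (156bpm 3/8) — PASS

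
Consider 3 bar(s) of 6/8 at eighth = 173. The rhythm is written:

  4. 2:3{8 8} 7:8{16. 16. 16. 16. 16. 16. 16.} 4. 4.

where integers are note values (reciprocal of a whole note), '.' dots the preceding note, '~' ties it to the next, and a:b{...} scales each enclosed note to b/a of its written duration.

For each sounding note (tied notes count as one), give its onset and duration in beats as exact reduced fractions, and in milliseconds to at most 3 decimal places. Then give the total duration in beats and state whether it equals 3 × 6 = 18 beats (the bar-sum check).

1) 0.0ms=0b +1040.462ms=3b
2) 1040.462ms=3b +520.231ms=3/2b
3) 1560.694ms=9/2b +520.231ms=3/2b
4) 2080.925ms=6b +297.275ms=6/7b
5) 2378.2ms=48/7b +297.275ms=6/7b
6) 2675.475ms=54/7b +297.275ms=6/7b
7) 2972.75ms=60/7b +297.275ms=6/7b
8) 3270.025ms=66/7b +297.275ms=6/7b
9) 3567.3ms=72/7b +297.275ms=6/7b
10) 3864.575ms=78/7b +297.275ms=6/7b
11) 4161.85ms=12b +1040.462ms=3b
12) 5202.312ms=15b +1040.462ms=3b
Σ=18b of 18 (173bpm 6/8) — PASS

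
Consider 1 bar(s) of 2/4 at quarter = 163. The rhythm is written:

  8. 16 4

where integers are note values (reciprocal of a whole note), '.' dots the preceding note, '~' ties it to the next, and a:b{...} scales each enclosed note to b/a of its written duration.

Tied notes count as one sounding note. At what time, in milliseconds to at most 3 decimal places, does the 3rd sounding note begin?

1. 0.0ms @ 0 + 276.074ms (3/4)
2. 276.074ms @ 3/4 + 92.025ms (1/4)
3. 368.098ms @ 1 + 368.098ms (1)

note 3 onset = 1b = 368.098ms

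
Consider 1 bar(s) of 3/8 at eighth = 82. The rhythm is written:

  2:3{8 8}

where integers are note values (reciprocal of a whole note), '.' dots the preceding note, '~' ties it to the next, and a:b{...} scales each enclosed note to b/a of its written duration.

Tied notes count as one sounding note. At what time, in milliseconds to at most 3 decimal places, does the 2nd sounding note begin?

1. 0.0ms @ 0 + 1097.561ms (3/2)
2. 1097.561ms @ 3/2 + 1097.561ms (3/2)

note 2 onset = 3/2b = 1097.561ms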